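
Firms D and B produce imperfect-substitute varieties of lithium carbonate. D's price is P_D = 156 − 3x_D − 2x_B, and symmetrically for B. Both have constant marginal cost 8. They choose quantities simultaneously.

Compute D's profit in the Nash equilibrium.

Firm D's profit: π = x_D(156 − 3x_D − 2x_B) − 8x_D.
∂π/∂x_D = 148 − 6x_D − 2x_B = 0 ⇒ x_D = 74/3 − (1/3)x_B.
By symmetry x_B = x_D; substituting into the reaction function, (4/3)x_D = 74/3 and x_D = 18.5.
P_D = 156 − 3·18.5 − 2·18.5 = 63.5.
Profit = (63.5 − 8)·18.5 = 1026.75.

1026.75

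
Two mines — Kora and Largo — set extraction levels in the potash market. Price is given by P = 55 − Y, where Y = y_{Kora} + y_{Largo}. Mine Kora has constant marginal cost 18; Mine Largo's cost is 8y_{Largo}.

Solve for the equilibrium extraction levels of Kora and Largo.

9, 19

Mine Kora's profit: π = y_{Kora}(55 − (y_{Kora} + y_{Largo})) − 18y_{Kora}.
∂π/∂y_{Kora} = 37 − 2y_{Kora} − y_{Largo} = 0, so y_{Kora} = 18.5 − 0.5y_{Largo}.
By the same steps for Largo: y_{Largo} = 23.5 − 0.5y_{Kora}.
Substituting the second reaction function into the first: y_{Kora} = 18.5 − 0.5(23.5 − 0.5y_{Kora}), which gives 0.75y_{Kora} = 6.75 ⇒ y_{Kora} = 9.
Then y_{Largo} = 23.5 − 0.5·9 = 19.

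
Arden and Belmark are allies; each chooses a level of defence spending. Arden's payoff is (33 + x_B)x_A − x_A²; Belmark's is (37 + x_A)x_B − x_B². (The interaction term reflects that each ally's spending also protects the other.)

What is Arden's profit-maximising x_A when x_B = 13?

Expanding Arden's payoff: 33x_A + x_Bx_A − x_A².
∂π/∂x_A = 33 + x_B − 2x_A = 0, so x_A = 16.5 + 0.5x_B.
At x_B = 13: x_A = 16.5 + 0.5·13 = 23.

23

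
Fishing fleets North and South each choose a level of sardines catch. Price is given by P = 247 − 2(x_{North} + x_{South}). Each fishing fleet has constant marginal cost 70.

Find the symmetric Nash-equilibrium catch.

Fishing fleet North's profit: π = x_{North}(247 − 2(x_{North} + x_{South})) − 70x_{North}.
∂π/∂x_{North} = 177 − 4x_{North} − 2x_{South} = 0, so x_{North} = 44.25 − 0.5x_{South}.
By symmetry x_{South} = x_{North}; substituting into the reaction function, 1.5x_{North} = 44.25 and x_{North} = 29.5.

29.5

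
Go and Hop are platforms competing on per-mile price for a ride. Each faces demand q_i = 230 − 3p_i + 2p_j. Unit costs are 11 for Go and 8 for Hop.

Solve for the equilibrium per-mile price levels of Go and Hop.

65.1875, 64.0625

Go's profit: π = (p_{Go} − 11)(230 − 3p_{Go} + 2p_{Hop}).
∂π/∂p_{Go} = 263 − 6p_{Go} + 2p_{Hop} = 0 ⇒ p_{Go} = 263/6 + (1/3)p_{Hop}.
Similarly p_{Hop} = 127/3 + (1/3)p_{Go}.
Substituting the second reaction function into the first: p_{Go} = 263/6 + (1/3)(127/3 + (1/3)p_{Go}), which gives (8/9)p_{Go} = 1043/18 ⇒ p_{Go} = 65.1875.
Then p_{Hop} = 127/3 + (1/3)·65.1875 = 64.0625.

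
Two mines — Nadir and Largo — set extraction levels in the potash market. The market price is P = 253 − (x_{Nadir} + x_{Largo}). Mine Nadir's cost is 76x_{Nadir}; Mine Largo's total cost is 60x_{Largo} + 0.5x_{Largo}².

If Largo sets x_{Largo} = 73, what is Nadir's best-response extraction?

52

Mine Nadir's profit: π = x_{Nadir}(253 − (x_{Nadir} + x_{Largo})) − 76x_{Nadir}.
∂π/∂x_{Nadir} = 177 − 2x_{Nadir} − x_{Largo} = 0, so x_{Nadir} = 88.5 − 0.5x_{Largo}.
At x_{Largo} = 73: x_{Nadir} = 88.5 − 0.5·73 = 52.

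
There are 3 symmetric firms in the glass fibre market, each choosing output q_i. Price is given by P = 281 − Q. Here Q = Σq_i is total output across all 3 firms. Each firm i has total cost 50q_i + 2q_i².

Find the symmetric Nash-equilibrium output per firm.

28.875

A representative firm's profit is π_i = q_i(281 − Q) − 50q_i − 2q_i², with Q = q_i + Σ_{j≠i} q_j.
First-order condition: 231 − 6q_i − Σ_{j≠i} q_j = 0.
Imposing symmetry (q_j = q for all j) turns Σ_{j≠i} q_j into 2q, so 231 = 8q and q = 28.875.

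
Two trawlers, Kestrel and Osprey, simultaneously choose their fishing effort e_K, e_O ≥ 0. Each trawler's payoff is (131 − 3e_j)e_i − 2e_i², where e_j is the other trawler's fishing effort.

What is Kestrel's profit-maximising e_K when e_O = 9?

26

Kestrel's payoff is (131 − 3e_O)e_K − 2e_K².
∂π/∂e_K = 131 − 3e_O − 4e_K = 0, so e_K = 32.75 − 0.75e_O.
At e_O = 9: e_K = 32.75 − 0.75·9 = 26.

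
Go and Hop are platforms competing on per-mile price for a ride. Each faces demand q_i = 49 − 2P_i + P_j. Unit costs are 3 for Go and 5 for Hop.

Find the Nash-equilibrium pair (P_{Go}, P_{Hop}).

Go's profit: π = (P_{Go} − 3)(49 − 2P_{Go} + P_{Hop}).
∂π/∂P_{Go} = 55 − 4P_{Go} + P_{Hop} = 0 ⇒ P_{Go} = 13.75 + 0.25P_{Hop}.
Similarly P_{Hop} = 14.75 + 0.25P_{Go}.
Plugging P_{Hop} into Go's best response: P_{Go} = 13.75 + 0.25(14.75 + 0.25P_{Go}) ⇒ 0.9375P_{Go} = 17.4375, so P_{Go} = 18.6.
Then P_{Hop} = 14.75 + 0.25·18.6 = 19.4.

18.6, 19.4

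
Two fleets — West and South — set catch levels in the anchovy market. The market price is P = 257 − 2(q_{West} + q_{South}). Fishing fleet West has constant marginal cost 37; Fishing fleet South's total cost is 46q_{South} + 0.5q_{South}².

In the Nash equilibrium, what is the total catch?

Fishing fleet West's profit: π = q_{West}(257 − 2(q_{West} + q_{South})) − 37q_{West}.
∂π/∂q_{West} = 220 − 4q_{West} − 2q_{South} = 0, so q_{West} = 55 − 0.5q_{South}.
For South: ∂π/∂q_{South} = 211 − 5q_{South} − 2q_{West} = 0 ⇒ q_{South} = 42.2 − 0.4q_{West}.
Solving the two reaction functions simultaneously: (1 − (−0.5)(−0.4))q_{West} = 55 − 0.5·42.2, so 0.8q_{West} = 33.9 and q_{West} = 42.375.
Then q_{South} = 42.2 − 0.4·42.375 = 25.25.
Total catch: 42.375 + 25.25 = 67.625.

67.625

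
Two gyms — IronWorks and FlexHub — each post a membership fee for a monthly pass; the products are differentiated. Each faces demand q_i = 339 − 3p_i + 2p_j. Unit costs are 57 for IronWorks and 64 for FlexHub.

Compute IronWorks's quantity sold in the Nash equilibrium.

IronWorks's profit: π = (p_{IronWorks} − 57)(339 − 3p_{IronWorks} + 2p_{FlexHub}).
∂π/∂p_{IronWorks} = 510 − 6p_{IronWorks} + 2p_{FlexHub} = 0 ⇒ p_{IronWorks} = 85 + (1/3)p_{FlexHub}.
Similarly p_{FlexHub} = 88.5 + (1/3)p_{IronWorks}.
Solving the two reaction functions simultaneously: (1 − (1/3)(1/3))p_{IronWorks} = 85 + (1/3)·88.5, so (8/9)p_{IronWorks} = 114.5 and p_{IronWorks} = 128.8125.
Then p_{FlexHub} = 88.5 + (1/3)·128.8125 = 131.4375.
q_{IronWorks} = 339 − 3·128.8125 + 2·131.4375 = 215.4375.

215.4375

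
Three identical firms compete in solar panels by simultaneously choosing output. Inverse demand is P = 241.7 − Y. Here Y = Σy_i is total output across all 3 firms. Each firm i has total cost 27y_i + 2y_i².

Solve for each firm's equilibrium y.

A representative firm's profit is π_i = y_i(241.7 − Y) − 27y_i − 2y_i², with Y = y_i + Σ_{j≠i} y_j.
First-order condition: 214.7 − 6y_i − Σ_{j≠i} y_j = 0.
In a symmetric equilibrium every firm chooses the same y, so Σ_{j≠i} y_j = 2y. The condition becomes 214.7 − 8y = 0, giving y = 214.7/8 = 26.8375.

26.8375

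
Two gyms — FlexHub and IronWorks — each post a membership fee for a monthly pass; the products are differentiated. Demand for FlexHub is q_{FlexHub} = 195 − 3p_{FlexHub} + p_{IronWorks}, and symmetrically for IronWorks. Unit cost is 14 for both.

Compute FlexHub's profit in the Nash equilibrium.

3346.68

FlexHub's profit: π = (p_{FlexHub} − 14)(195 − 3p_{FlexHub} + p_{IronWorks}).
∂π/∂p_{FlexHub} = 237 − 6p_{FlexHub} + p_{IronWorks} = 0 ⇒ p_{FlexHub} = 39.5 + (1/6)p_{IronWorks}.
The game is symmetric, so in equilibrium p_{IronWorks} = p_{FlexHub}: the reaction function gives (5/6)p_{FlexHub} = 39.5, hence p_{FlexHub} = 47.4.
q_{FlexHub} = 195 − 3·47.4 + 47.4 = 100.2.
Profit = (47.4 − 14)·100.2 = 3346.68.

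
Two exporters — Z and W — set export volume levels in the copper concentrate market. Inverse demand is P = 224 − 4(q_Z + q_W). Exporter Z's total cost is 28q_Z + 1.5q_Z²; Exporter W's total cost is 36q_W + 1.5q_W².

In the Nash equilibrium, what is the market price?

Exporter Z's profit: π = q_Z(224 − 4(q_Z + q_W)) − 28q_Z − 1.5q_Z².
∂π/∂q_Z = 196 − 11q_Z − 4q_W = 0, so q_Z = 196/11 − (4/11)q_W.
By the same steps for W: q_W = 188/11 − (4/11)q_Z.
Substituting the second reaction function into the first: q_Z = 196/11 − (4/11)(188/11 − (4/11)q_Z), which gives (105/121)q_Z = 1404/121 ⇒ q_Z = 468/35.
Then q_W = 188/11 − (4/11)·(468/35) = 428/35.
Equilibrium price: P = 224 − 4·25.6 = 121.6.

121.6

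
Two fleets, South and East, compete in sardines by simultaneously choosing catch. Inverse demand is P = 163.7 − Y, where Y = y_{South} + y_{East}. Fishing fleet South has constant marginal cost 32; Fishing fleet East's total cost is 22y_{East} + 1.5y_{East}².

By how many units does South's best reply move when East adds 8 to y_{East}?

-4

Fishing fleet South's profit: π = y_{South}(163.7 − (y_{South} + y_{East})) − 32y_{South}.
∂π/∂y_{South} = 131.7 − 2y_{South} − y_{East} = 0, so y_{South} = 65.85 − 0.5y_{East}.
The reaction-function slope is −0.5, so an 8-unit rise in y_{East} moves y_{South} by −0.5 × 8 = −4. South's best response falls — the actions are strategic substitutes.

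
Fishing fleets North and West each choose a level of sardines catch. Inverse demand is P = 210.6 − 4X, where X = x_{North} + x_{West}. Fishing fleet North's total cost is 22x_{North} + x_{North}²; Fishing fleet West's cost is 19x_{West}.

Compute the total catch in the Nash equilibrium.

Fishing fleet North's profit: π = x_{North}(210.6 − 4(x_{North} + x_{West})) − 22x_{North} − x_{North}².
∂π/∂x_{North} = 188.6 − 10x_{North} − 4x_{West} = 0, so x_{North} = 18.86 − 0.4x_{West}.
For West: ∂π/∂x_{West} = 191.6 − 8x_{West} − 4x_{North} = 0 ⇒ x_{West} = 23.95 − 0.5x_{North}.
Substituting the second reaction function into the first: x_{North} = 18.86 − 0.4(23.95 − 0.5x_{North}), which gives 0.8x_{North} = 9.28 ⇒ x_{North} = 11.6.
Then x_{West} = 23.95 − 0.5·11.6 = 18.15.
Total catch: 11.6 + 18.15 = 29.75.

29.75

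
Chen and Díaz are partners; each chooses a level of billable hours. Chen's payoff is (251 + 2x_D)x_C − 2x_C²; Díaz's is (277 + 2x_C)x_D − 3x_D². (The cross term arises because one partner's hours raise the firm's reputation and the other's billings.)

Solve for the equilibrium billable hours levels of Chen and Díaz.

Expanding Chen's payoff: 251x_C + 2x_Dx_C − 2x_C².
∂π/∂x_C = 251 + 2x_D − 4x_C = 0, so x_C = 62.75 + 0.5x_D.
Likewise for Díaz: x_D = 277/6 + (1/3)x_C.
Substituting the second reaction function into the first: x_C = 62.75 + 0.5(277/6 + (1/3)x_C), which gives (5/6)x_C = 515/6 ⇒ x_C = 103.
Then x_D = 277/6 + (1/3)·103 = 80.5.

103, 80.5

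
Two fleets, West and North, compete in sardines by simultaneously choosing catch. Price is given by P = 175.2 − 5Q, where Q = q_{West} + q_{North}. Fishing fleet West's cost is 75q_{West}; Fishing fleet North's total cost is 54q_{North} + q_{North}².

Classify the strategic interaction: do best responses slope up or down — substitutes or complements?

strategic substitutes

Fishing fleet West's profit: π = q_{West}(175.2 − 5(q_{West} + q_{North})) − 75q_{West}.
∂π/∂q_{West} = 100.2 − 10q_{West} − 5q_{North} = 0, so q_{West} = 10.02 − 0.5q_{North}.
The best-response slope dq_{West}/dq_{North} = −0.5 < 0: the reaction function is downward-sloping, so the choices are strategic substitutes.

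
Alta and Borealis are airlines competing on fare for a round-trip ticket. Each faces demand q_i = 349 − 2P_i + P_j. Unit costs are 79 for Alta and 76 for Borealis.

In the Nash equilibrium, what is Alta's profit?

16056.32

Alta's profit: π = (P_{Alta} − 79)(349 − 2P_{Alta} + P_{Borealis}).
∂π/∂P_{Alta} = 507 − 4P_{Alta} + P_{Borealis} = 0 ⇒ P_{Alta} = 126.75 + 0.25P_{Borealis}.
Similarly P_{Borealis} = 125.25 + 0.25P_{Alta}.
Plugging P_{Borealis} into Alta's best response: P_{Alta} = 126.75 + 0.25(125.25 + 0.25P_{Alta}) ⇒ 0.9375P_{Alta} = 158.0625, so P_{Alta} = 168.6.
Then P_{Borealis} = 125.25 + 0.25·168.6 = 167.4.
q_{Alta} = 349 − 2·168.6 + 167.4 = 179.2.
Profit = (168.6 − 79)·179.2 = 16056.32.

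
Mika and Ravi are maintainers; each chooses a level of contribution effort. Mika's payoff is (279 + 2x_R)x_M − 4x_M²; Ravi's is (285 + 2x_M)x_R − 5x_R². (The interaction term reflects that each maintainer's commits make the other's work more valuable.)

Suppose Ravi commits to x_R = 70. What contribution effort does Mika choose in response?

52.375

Expanding Mika's payoff: 279x_M + 2x_Rx_M − 4x_M².
∂π/∂x_M = 279 + 2x_R − 8x_M = 0, so x_M = 34.875 + 0.25x_R.
At x_R = 70: x_M = 34.875 + 0.25·70 = 52.375.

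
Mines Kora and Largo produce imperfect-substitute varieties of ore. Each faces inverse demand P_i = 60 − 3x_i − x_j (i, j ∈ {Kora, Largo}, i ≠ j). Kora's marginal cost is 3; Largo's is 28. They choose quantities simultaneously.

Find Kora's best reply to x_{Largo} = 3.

Mine Kora's profit: π = x_{Kora}(60 − 3x_{Kora} − x_{Largo}) − 3x_{Kora}.
∂π/∂x_{Kora} = 57 − 6x_{Kora} − x_{Largo} = 0 ⇒ x_{Kora} = 9.5 − (1/6)x_{Largo}.
At x_{Largo} = 3: x_{Kora} = 9.5 − (1/6)·3 = 9.

9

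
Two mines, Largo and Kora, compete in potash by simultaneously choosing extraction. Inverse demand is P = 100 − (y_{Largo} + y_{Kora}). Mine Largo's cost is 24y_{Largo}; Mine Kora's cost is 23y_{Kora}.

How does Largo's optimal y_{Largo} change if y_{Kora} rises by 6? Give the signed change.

Mine Largo's profit: π = y_{Largo}(100 − (y_{Largo} + y_{Kora})) − 24y_{Largo}.
∂π/∂y_{Largo} = 76 − 2y_{Largo} − y_{Kora} = 0, so y_{Largo} = 38 − 0.5y_{Kora}.
The reaction-function slope is −0.5, so a 6-unit rise in y_{Kora} moves y_{Largo} by −0.5 × 6 = −3. Largo's best response falls — the actions are strategic substitutes.

-3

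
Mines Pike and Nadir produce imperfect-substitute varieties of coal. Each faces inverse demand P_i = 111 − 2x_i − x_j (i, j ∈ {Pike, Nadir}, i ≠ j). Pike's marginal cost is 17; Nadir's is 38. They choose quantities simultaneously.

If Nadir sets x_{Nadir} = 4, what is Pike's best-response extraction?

22.5

Mine Pike's profit: π = x_{Pike}(111 − 2x_{Pike} − x_{Nadir}) − 17x_{Pike}.
∂π/∂x_{Pike} = 94 − 4x_{Pike} − x_{Nadir} = 0 ⇒ x_{Pike} = 23.5 − 0.25x_{Nadir}.
At x_{Nadir} = 4: x_{Pike} = 23.5 − 0.25·4 = 22.5.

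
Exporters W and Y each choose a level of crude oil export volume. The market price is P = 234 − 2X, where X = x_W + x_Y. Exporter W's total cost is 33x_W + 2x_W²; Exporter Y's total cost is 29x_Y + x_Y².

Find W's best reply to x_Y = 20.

20.125

Exporter W's profit: π = x_W(234 − 2(x_W + x_Y)) − 33x_W − 2x_W².
∂π/∂x_W = 201 − 8x_W − 2x_Y = 0, so x_W = 25.125 − 0.25x_Y.
At x_Y = 20: x_W = 25.125 − 0.25·20 = 20.125.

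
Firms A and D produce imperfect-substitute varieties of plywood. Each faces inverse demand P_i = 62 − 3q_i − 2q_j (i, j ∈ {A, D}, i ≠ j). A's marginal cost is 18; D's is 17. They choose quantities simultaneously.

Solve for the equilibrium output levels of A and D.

5.4375, 5.6875

Firm A's profit: π = q_A(62 − 3q_A − 2q_D) − 18q_A.
∂π/∂q_A = 44 − 6q_A − 2q_D = 0 ⇒ q_A = 22/3 − (1/3)q_D.
Similarly q_D = 7.5 − (1/3)q_A.
Substituting the second reaction function into the first: q_A = 22/3 − (1/3)(7.5 − (1/3)q_A), which gives (8/9)q_A = 29/6 ⇒ q_A = 5.4375.
Then q_D = 7.5 − (1/3)·5.4375 = 5.6875.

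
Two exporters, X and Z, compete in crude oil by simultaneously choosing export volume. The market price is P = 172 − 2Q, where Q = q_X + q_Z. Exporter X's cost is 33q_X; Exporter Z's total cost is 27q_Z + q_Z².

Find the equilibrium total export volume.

Exporter X's profit: π = q_X(172 − 2(q_X + q_Z)) − 33q_X.
∂π/∂q_X = 139 − 4q_X − 2q_Z = 0, so q_X = 34.75 − 0.5q_Z.
For Z: ∂π/∂q_Z = 145 − 6q_Z − 2q_X = 0 ⇒ q_Z = 145/6 − (1/3)q_X.
Substituting the second reaction function into the first: q_X = 34.75 − 0.5(145/6 − (1/3)q_X), which gives (5/6)q_X = 68/3 ⇒ q_X = 27.2.
Then q_Z = 145/6 − (1/3)·27.2 = 15.1.
Total export volume: 27.2 + 15.1 = 42.3.

42.3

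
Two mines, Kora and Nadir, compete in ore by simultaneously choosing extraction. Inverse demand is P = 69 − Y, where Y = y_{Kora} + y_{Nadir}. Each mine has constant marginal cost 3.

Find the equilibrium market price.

25

Mine Kora's profit: π = y_{Kora}(69 − (y_{Kora} + y_{Nadir})) − 3y_{Kora}.
∂π/∂y_{Kora} = 66 − 2y_{Kora} − y_{Nadir} = 0, so y_{Kora} = 33 − 0.5y_{Nadir}.
By symmetry y_{Nadir} = y_{Kora}; substituting into the reaction function, 1.5y_{Kora} = 33 and y_{Kora} = 22.
Equilibrium price: P = 69 − 44 = 25.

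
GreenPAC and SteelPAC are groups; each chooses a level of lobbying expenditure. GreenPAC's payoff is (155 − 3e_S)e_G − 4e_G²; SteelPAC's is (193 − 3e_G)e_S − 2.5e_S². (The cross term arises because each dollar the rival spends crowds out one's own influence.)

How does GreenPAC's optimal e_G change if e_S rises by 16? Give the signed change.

Expanding GreenPAC's payoff: 155e_G − 3e_Se_G − 4e_G².
∂π/∂e_G = 155 − 3e_S − 8e_G = 0, so e_G = 19.375 − 0.375e_S.
The reaction-function slope is −0.375, so a 16-unit rise in e_S moves e_G by −0.375 × 16 = −6. GreenPAC's best response falls — the actions are strategic substitutes.

-6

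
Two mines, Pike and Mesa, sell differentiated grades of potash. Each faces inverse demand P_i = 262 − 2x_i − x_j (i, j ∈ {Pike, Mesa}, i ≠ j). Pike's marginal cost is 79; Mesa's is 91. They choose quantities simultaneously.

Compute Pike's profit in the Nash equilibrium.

Mine Pike's profit: π = x_{Pike}(262 − 2x_{Pike} − x_{Mesa}) − 79x_{Pike}.
∂π/∂x_{Pike} = 183 − 4x_{Pike} − x_{Mesa} = 0 ⇒ x_{Pike} = 45.75 − 0.25x_{Mesa}.
Similarly x_{Mesa} = 42.75 − 0.25x_{Pike}.
Substituting the second reaction function into the first: x_{Pike} = 45.75 − 0.25(42.75 − 0.25x_{Pike}), which gives 0.9375x_{Pike} = 35.0625 ⇒ x_{Pike} = 37.4.
Then x_{Mesa} = 42.75 − 0.25·37.4 = 33.4.
P_{Pike} = 262 − 2·37.4 − 33.4 = 153.8.
Profit = (153.8 − 79)·37.4 = 2797.52.

2797.52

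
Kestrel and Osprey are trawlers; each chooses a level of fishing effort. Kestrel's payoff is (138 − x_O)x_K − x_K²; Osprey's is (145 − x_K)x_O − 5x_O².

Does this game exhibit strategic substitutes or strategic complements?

strategic substitutes

Expanding Kestrel's payoff: 138x_K − x_Ox_K − x_K².
∂π/∂x_K = 138 − x_O − 2x_K = 0, so x_K = 69 − 0.5x_O.
The best-response slope dx_K/dx_O = −0.5 < 0: the reaction function is downward-sloping, so the choices are strategic substitutes.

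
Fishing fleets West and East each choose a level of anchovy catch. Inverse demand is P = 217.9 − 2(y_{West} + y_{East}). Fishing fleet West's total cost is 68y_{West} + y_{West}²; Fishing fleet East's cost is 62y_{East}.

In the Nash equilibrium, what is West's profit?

621.2163

Fishing fleet West's profit: π = y_{West}(217.9 − 2(y_{West} + y_{East})) − 68y_{West} − y_{West}².
∂π/∂y_{West} = 149.9 − 6y_{West} − 2y_{East} = 0, so y_{West} = 1499/60 − (1/3)y_{East}.
For East: ∂π/∂y_{East} = 155.9 − 4y_{East} − 2y_{West} = 0 ⇒ y_{East} = 38.975 − 0.5y_{West}.
Solving the two reaction functions simultaneously: (1 − (−1/3)(−0.5))y_{West} = 1499/60 − (1/3)·38.975, so (5/6)y_{West} = 1439/120 and y_{West} = 14.39.
Then y_{East} = 38.975 − 0.5·14.39 = 31.78.
Price P = 217.9 − 2·46.17 = 125.56.
West's profit: (125.56 − 68)·14.39 − (14.39)² = 621.2163.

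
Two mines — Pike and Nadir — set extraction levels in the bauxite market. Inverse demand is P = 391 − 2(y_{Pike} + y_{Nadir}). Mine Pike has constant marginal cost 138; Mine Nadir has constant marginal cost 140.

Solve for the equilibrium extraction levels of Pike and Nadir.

42.5, 41.5

Mine Pike's profit: π = y_{Pike}(391 − 2(y_{Pike} + y_{Nadir})) − 138y_{Pike}.
∂π/∂y_{Pike} = 253 − 4y_{Pike} − 2y_{Nadir} = 0, so y_{Pike} = 63.25 − 0.5y_{Nadir}.
By the same steps for Nadir: y_{Nadir} = 62.75 − 0.5y_{Pike}.
Plugging y_{Nadir} into Pike's best response: y_{Pike} = 63.25 − 0.5(62.75 − 0.5y_{Pike}) ⇒ 0.75y_{Pike} = 31.875, so y_{Pike} = 42.5.
Then y_{Nadir} = 62.75 − 0.5·42.5 = 41.5.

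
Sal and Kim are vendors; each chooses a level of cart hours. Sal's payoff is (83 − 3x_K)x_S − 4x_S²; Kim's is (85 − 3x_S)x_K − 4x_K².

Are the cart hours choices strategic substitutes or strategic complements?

Expanding Sal's payoff: 83x_S − 3x_Kx_S − 4x_S².
∂π/∂x_S = 83 − 3x_K − 8x_S = 0, so x_S = 10.375 − 0.375x_K.
The best-response slope dx_S/dx_K = −0.375 < 0: the reaction function is downward-sloping, so the choices are strategic substitutes.

strategic substitutes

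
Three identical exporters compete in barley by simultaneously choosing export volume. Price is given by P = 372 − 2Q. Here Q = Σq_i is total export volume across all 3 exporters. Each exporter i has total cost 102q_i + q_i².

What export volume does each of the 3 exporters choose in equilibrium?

A representative exporter's profit is π_i = q_i(372 − 2Q) − 102q_i − q_i², with Q = q_i + Σ_{j≠i} q_j.
First-order condition: 270 − 6q_i − 2Σ_{j≠i} q_j = 0.
In a symmetric equilibrium every exporter chooses the same q, so Σ_{j≠i} q_j = 2q. The condition becomes 270 − 10q = 0, giving q = 270/10 = 27.

27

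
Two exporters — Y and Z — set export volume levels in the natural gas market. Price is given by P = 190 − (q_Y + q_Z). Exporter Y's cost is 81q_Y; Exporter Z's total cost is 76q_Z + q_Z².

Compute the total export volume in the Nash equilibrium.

63

Exporter Y's profit: π = q_Y(190 − (q_Y + q_Z)) − 81q_Y.
∂π/∂q_Y = 109 − 2q_Y − q_Z = 0, so q_Y = 54.5 − 0.5q_Z.
For Z: ∂π/∂q_Z = 114 − 4q_Z − q_Y = 0 ⇒ q_Z = 28.5 − 0.25q_Y.
Solving the two reaction functions simultaneously: (1 − (−0.5)(−0.25))q_Y = 54.5 − 0.5·28.5, so 0.875q_Y = 40.25 and q_Y = 46.
Then q_Z = 28.5 − 0.25·46 = 17.
Total export volume: 46 + 17 = 63.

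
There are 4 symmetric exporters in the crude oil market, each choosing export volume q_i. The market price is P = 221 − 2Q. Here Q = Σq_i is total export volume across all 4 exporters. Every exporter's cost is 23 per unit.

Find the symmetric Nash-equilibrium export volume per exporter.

A representative exporter's profit is π_i = q_i(221 − 2Q) − 23q_i, with Q = q_i + Σ_{j≠i} q_j.
First-order condition: 198 − 4q_i − 2Σ_{j≠i} q_j = 0.
Imposing symmetry (q_j = q for all j) turns Σ_{j≠i} q_j into 3q, so 198 = 10q and q = 19.8.

19.8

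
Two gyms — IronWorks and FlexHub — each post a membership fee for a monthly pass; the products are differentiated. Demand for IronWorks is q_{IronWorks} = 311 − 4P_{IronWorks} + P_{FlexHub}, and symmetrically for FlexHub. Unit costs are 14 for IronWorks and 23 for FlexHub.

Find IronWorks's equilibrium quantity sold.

156

IronWorks's profit: π = (P_{IronWorks} − 14)(311 − 4P_{IronWorks} + P_{FlexHub}).
∂π/∂P_{IronWorks} = 367 − 8P_{IronWorks} + P_{FlexHub} = 0 ⇒ P_{IronWorks} = 45.875 + 0.125P_{FlexHub}.
Similarly P_{FlexHub} = 50.375 + 0.125P_{IronWorks}.
Plugging P_{FlexHub} into IronWorks's best response: P_{IronWorks} = 45.875 + 0.125(50.375 + 0.125P_{IronWorks}) ⇒ (63/64)P_{IronWorks} = 3339/64, so P_{IronWorks} = 53.
Then P_{FlexHub} = 50.375 + 0.125·53 = 57.
q_{IronWorks} = 311 − 4·53 + 57 = 156.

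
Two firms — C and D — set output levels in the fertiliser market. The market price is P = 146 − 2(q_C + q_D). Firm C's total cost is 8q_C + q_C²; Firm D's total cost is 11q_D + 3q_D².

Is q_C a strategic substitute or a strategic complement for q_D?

strategic substitutes

Firm C's profit: π = q_C(146 − 2(q_C + q_D)) − 8q_C − q_C².
∂π/∂q_C = 138 − 6q_C − 2q_D = 0, so q_C = 23 − (1/3)q_D.
The best-response slope dq_C/dq_D = −1/3 < 0: the reaction function is downward-sloping, so the choices are strategic substitutes.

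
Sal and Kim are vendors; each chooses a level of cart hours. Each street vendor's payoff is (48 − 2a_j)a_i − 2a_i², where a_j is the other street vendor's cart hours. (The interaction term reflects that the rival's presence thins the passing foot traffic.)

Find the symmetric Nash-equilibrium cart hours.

8

Sal's payoff is (48 − 2a_K)a_S − 2a_S².
∂π/∂a_S = 48 − 2a_K − 4a_S = 0, so a_S = 12 − 0.5a_K.
Setting a_S = a_K in the reaction function: a_S = 12 − 0.5a_S, so a_S = 12 / 1.5 = 8.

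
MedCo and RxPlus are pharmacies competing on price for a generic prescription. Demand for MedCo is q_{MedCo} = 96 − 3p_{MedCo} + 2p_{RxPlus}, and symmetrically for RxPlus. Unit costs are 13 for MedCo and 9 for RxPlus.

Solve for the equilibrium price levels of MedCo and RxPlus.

MedCo's profit: π = (p_{MedCo} − 13)(96 − 3p_{MedCo} + 2p_{RxPlus}).
∂π/∂p_{MedCo} = 135 − 6p_{MedCo} + 2p_{RxPlus} = 0 ⇒ p_{MedCo} = 22.5 + (1/3)p_{RxPlus}.
Similarly p_{RxPlus} = 20.5 + (1/3)p_{MedCo}.
Solving the two reaction functions simultaneously: (1 − (1/3)(1/3))p_{MedCo} = 22.5 + (1/3)·20.5, so (8/9)p_{MedCo} = 88/3 and p_{MedCo} = 33.
Then p_{RxPlus} = 20.5 + (1/3)·33 = 31.5.

33, 31.5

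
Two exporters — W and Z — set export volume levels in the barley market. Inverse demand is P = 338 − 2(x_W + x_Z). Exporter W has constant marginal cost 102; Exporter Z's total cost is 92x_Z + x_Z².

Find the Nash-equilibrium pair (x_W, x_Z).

46.2, 25.6

Exporter W's profit: π = x_W(338 − 2(x_W + x_Z)) − 102x_W.
∂π/∂x_W = 236 − 4x_W − 2x_Z = 0, so x_W = 59 − 0.5x_Z.
For Z: ∂π/∂x_Z = 246 − 6x_Z − 2x_W = 0 ⇒ x_Z = 41 − (1/3)x_W.
Substituting the second reaction function into the first: x_W = 59 − 0.5(41 − (1/3)x_W), which gives (5/6)x_W = 38.5 ⇒ x_W = 46.2.
Then x_Z = 41 − (1/3)·46.2 = 25.6.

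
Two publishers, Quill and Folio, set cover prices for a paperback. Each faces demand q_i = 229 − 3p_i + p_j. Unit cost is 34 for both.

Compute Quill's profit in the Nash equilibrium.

Quill's profit: π = (p_{Quill} − 34)(229 − 3p_{Quill} + p_{Folio}).
∂π/∂p_{Quill} = 331 − 6p_{Quill} + p_{Folio} = 0 ⇒ p_{Quill} = 331/6 + (1/6)p_{Folio}.
Setting p_{Quill} = p_{Folio} in the reaction function: p_{Quill} = 331/6 + (1/6)p_{Quill}, so p_{Quill} = (331/6) / (5/6) = 66.2.
q_{Quill} = 229 − 3·66.2 + 66.2 = 96.6.
Profit = (66.2 − 34)·96.6 = 3110.52.

3110.52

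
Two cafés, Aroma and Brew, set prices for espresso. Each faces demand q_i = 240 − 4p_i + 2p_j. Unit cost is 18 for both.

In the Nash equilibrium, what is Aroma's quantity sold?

Aroma's profit: π = (p_{Aroma} − 18)(240 − 4p_{Aroma} + 2p_{Brew}).
∂π/∂p_{Aroma} = 312 − 8p_{Aroma} + 2p_{Brew} = 0 ⇒ p_{Aroma} = 39 + 0.25p_{Brew}.
Setting p_{Aroma} = p_{Brew} in the reaction function: p_{Aroma} = 39 + 0.25p_{Aroma}, so p_{Aroma} = 39 / 0.75 = 52.
q_{Aroma} = 240 − 4·52 + 2·52 = 136.

136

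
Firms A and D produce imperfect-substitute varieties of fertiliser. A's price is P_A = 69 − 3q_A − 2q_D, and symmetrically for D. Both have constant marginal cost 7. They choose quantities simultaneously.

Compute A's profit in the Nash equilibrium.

Firm A's profit: π = q_A(69 − 3q_A − 2q_D) − 7q_A.
∂π/∂q_A = 62 − 6q_A − 2q_D = 0 ⇒ q_A = 31/3 − (1/3)q_D.
Setting q_A = q_D in the reaction function: q_A = 31/3 − (1/3)q_A, so q_A = (31/3) / (4/3) = 7.75.
P_A = 69 − 3·7.75 − 2·7.75 = 30.25.
Profit = (30.25 − 7)·7.75 = 180.1875.

180.1875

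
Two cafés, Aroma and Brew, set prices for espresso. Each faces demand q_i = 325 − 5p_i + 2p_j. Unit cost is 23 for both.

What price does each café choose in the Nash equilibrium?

Aroma's profit: π = (p_{Aroma} − 23)(325 − 5p_{Aroma} + 2p_{Brew}).
∂π/∂p_{Aroma} = 440 − 10p_{Aroma} + 2p_{Brew} = 0 ⇒ p_{Aroma} = 44 + 0.2p_{Brew}.
The game is symmetric, so in equilibrium p_{Brew} = p_{Aroma}: the reaction function gives 0.8p_{Aroma} = 44, hence p_{Aroma} = 55.

55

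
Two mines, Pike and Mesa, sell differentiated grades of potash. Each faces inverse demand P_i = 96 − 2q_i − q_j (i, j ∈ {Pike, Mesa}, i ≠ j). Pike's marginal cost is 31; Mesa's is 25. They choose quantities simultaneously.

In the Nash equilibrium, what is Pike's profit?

317.52

Mine Pike's profit: π = q_{Pike}(96 − 2q_{Pike} − q_{Mesa}) − 31q_{Pike}.
∂π/∂q_{Pike} = 65 − 4q_{Pike} − q_{Mesa} = 0 ⇒ q_{Pike} = 16.25 − 0.25q_{Mesa}.
Similarly q_{Mesa} = 17.75 − 0.25q_{Pike}.
Substituting the second reaction function into the first: q_{Pike} = 16.25 − 0.25(17.75 − 0.25q_{Pike}), which gives 0.9375q_{Pike} = 11.8125 ⇒ q_{Pike} = 12.6.
Then q_{Mesa} = 17.75 − 0.25·12.6 = 14.6.
P_{Pike} = 96 − 2·12.6 − 14.6 = 56.2.
Profit = (56.2 − 31)·12.6 = 317.52.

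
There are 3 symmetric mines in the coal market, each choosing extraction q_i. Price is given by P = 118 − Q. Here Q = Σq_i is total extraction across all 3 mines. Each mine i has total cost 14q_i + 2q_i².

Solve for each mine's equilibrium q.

13

A representative mine's profit is π_i = q_i(118 − Q) − 14q_i − 2q_i², with Q = q_i + Σ_{j≠i} q_j.
First-order condition: 104 − 6q_i − Σ_{j≠i} q_j = 0.
Imposing symmetry (q_j = q for all j) turns Σ_{j≠i} q_j into 2q, so 104 = 8q and q = 13.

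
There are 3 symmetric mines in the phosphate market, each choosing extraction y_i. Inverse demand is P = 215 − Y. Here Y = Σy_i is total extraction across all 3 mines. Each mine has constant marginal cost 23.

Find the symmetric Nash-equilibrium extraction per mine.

48

A representative mine's profit is π_i = y_i(215 − Y) − 23y_i, with Y = y_i + Σ_{j≠i} y_j.
First-order condition: 192 − 2y_i − Σ_{j≠i} y_j = 0.
With identical mines, set every y_j = y: then 192 − 2y − 2y = 0, i.e. y = 192/4 = 48.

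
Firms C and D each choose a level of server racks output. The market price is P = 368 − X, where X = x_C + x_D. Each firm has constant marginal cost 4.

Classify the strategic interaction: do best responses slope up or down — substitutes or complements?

strategic substitutes

Firm C's profit: π = x_C(368 − (x_C + x_D)) − 4x_C.
∂π/∂x_C = 364 − 2x_C − x_D = 0, so x_C = 182 − 0.5x_D.
The best-response slope dx_C/dx_D = −0.5 < 0: the reaction function is downward-sloping, so the choices are strategic substitutes.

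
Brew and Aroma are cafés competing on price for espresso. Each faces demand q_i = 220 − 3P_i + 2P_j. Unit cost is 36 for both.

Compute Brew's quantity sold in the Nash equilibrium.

138

Brew's profit: π = (P_{Brew} − 36)(220 − 3P_{Brew} + 2P_{Aroma}).
∂π/∂P_{Brew} = 328 − 6P_{Brew} + 2P_{Aroma} = 0 ⇒ P_{Brew} = 164/3 + (1/3)P_{Aroma}.
By symmetry P_{Aroma} = P_{Brew}; substituting into the reaction function, (2/3)P_{Brew} = 164/3 and P_{Brew} = 82.
q_{Brew} = 220 − 3·82 + 2·82 = 138.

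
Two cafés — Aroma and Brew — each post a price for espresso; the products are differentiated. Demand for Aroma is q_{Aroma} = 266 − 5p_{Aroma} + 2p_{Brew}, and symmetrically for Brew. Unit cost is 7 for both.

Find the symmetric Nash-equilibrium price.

Aroma's profit: π = (p_{Aroma} − 7)(266 − 5p_{Aroma} + 2p_{Brew}).
∂π/∂p_{Aroma} = 301 − 10p_{Aroma} + 2p_{Brew} = 0 ⇒ p_{Aroma} = 30.1 + 0.2p_{Brew}.
By symmetry p_{Brew} = p_{Aroma}; substituting into the reaction function, 0.8p_{Aroma} = 30.1 and p_{Aroma} = 37.625.

37.625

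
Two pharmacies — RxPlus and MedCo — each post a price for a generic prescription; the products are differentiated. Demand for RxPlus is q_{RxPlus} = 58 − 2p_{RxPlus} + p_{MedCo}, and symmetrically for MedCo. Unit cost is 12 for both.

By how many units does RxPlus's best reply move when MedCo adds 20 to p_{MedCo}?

5

RxPlus's profit: π = (p_{RxPlus} − 12)(58 − 2p_{RxPlus} + p_{MedCo}).
∂π/∂p_{RxPlus} = 82 − 4p_{RxPlus} + p_{MedCo} = 0 ⇒ p_{RxPlus} = 20.5 + 0.25p_{MedCo}.
The reaction-function slope is 0.25, so a 20-unit rise in p_{MedCo} moves p_{RxPlus} by 0.25 × 20 = 5. RxPlus's best response rises — the actions are strategic complements.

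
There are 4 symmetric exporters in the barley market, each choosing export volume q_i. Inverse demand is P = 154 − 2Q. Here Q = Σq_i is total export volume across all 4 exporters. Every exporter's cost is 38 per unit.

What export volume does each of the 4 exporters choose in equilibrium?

A representative exporter's profit is π_i = q_i(154 − 2Q) − 38q_i, with Q = q_i + Σ_{j≠i} q_j.
First-order condition: 116 − 4q_i − 2Σ_{j≠i} q_j = 0.
In a symmetric equilibrium every exporter chooses the same q, so Σ_{j≠i} q_j = 3q. The condition becomes 116 − 10q = 0, giving q = 116/10 = 11.6.

11.6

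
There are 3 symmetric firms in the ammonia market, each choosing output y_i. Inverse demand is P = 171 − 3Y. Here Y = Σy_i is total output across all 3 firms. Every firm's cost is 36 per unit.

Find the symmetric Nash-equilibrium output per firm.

11.25

A representative firm's profit is π_i = y_i(171 − 3Y) − 36y_i, with Y = y_i + Σ_{j≠i} y_j.
First-order condition: 135 − 6y_i − 3Σ_{j≠i} y_j = 0.
In a symmetric equilibrium every firm chooses the same y, so Σ_{j≠i} y_j = 2y. The condition becomes 135 − 12y = 0, giving y = 135/12 = 11.25.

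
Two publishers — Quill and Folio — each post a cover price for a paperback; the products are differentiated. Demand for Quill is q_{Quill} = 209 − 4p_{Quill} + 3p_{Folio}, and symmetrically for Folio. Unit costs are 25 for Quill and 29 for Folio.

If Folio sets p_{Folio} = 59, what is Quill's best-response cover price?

Quill's profit: π = (p_{Quill} − 25)(209 − 4p_{Quill} + 3p_{Folio}).
∂π/∂p_{Quill} = 309 − 8p_{Quill} + 3p_{Folio} = 0 ⇒ p_{Quill} = 38.625 + 0.375p_{Folio}.
At p_{Folio} = 59: p_{Quill} = 38.625 + 0.375·59 = 60.75.

60.75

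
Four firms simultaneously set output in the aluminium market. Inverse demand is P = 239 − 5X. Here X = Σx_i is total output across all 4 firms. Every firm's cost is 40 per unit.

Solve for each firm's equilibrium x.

A representative firm's profit is π_i = x_i(239 − 5X) − 40x_i, with X = x_i + Σ_{j≠i} x_j.
First-order condition: 199 − 10x_i − 5Σ_{j≠i} x_j = 0.
In a symmetric equilibrium every firm chooses the same x, so Σ_{j≠i} x_j = 3x. The condition becomes 199 − 25x = 0, giving x = 199/25 = 7.96.

7.96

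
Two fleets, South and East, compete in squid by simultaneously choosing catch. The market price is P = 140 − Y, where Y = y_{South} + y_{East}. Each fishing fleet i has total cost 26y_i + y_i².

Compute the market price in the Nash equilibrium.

Fishing fleet South's profit: π = y_{South}(140 − (y_{South} + y_{East})) − 26y_{South} − y_{South}².
∂π/∂y_{South} = 114 − 4y_{South} − y_{East} = 0, so y_{South} = 28.5 − 0.25y_{East}.
The game is symmetric, so in equilibrium y_{East} = y_{South}: the reaction function gives 1.25y_{South} = 28.5, hence y_{South} = 22.8.
Equilibrium price: P = 140 − 45.6 = 94.4.

94.4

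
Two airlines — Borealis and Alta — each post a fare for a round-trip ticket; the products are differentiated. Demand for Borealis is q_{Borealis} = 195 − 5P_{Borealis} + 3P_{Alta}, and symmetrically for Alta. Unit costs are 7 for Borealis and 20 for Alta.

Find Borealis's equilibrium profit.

3920

Borealis's profit: π = (P_{Borealis} − 7)(195 − 5P_{Borealis} + 3P_{Alta}).
∂π/∂P_{Borealis} = 230 − 10P_{Borealis} + 3P_{Alta} = 0 ⇒ P_{Borealis} = 23 + 0.3P_{Alta}.
Similarly P_{Alta} = 29.5 + 0.3P_{Borealis}.
Plugging P_{Alta} into Borealis's best response: P_{Borealis} = 23 + 0.3(29.5 + 0.3P_{Borealis}) ⇒ 0.91P_{Borealis} = 31.85, so P_{Borealis} = 35.
Then P_{Alta} = 29.5 + 0.3·35 = 40.
q_{Borealis} = 195 − 5·35 + 3·40 = 140.
Profit = (35 − 7)·140 = 3920.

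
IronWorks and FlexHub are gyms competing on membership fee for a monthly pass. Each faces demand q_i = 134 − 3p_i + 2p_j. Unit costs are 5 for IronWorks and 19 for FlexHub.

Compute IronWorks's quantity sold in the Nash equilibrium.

104.625

IronWorks's profit: π = (p_{IronWorks} − 5)(134 − 3p_{IronWorks} + 2p_{FlexHub}).
∂π/∂p_{IronWorks} = 149 − 6p_{IronWorks} + 2p_{FlexHub} = 0 ⇒ p_{IronWorks} = 149/6 + (1/3)p_{FlexHub}.
Similarly p_{FlexHub} = 191/6 + (1/3)p_{IronWorks}.
Plugging p_{FlexHub} into IronWorks's best response: p_{IronWorks} = 149/6 + (1/3)(191/6 + (1/3)p_{IronWorks}) ⇒ (8/9)p_{IronWorks} = 319/9, so p_{IronWorks} = 39.875.
Then p_{FlexHub} = 191/6 + (1/3)·39.875 = 45.125.
q_{IronWorks} = 134 − 3·39.875 + 2·45.125 = 104.625.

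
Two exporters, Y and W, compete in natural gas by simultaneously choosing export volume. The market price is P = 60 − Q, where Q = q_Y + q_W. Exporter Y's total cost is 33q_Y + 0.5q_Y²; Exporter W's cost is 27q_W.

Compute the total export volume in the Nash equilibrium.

Exporter Y's profit: π = q_Y(60 − (q_Y + q_W)) − 33q_Y − 0.5q_Y².
∂π/∂q_Y = 27 − 3q_Y − q_W = 0, so q_Y = 9 − (1/3)q_W.
For W: ∂π/∂q_W = 33 − 2q_W − q_Y = 0 ⇒ q_W = 16.5 − 0.5q_Y.
Substituting the second reaction function into the first: q_Y = 9 − (1/3)(16.5 − 0.5q_Y), which gives (5/6)q_Y = 3.5 ⇒ q_Y = 4.2.
Then q_W = 16.5 − 0.5·4.2 = 14.4.
Total export volume: 4.2 + 14.4 = 18.6.

18.6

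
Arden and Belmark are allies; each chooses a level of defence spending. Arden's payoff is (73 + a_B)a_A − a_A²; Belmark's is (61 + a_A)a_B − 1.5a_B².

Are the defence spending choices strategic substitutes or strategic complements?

strategic complements

Expanding Arden's payoff: 73a_A + a_Ba_A − a_A².
∂π/∂a_A = 73 + a_B − 2a_A = 0, so a_A = 36.5 + 0.5a_B.
The best-response slope da_A/da_B = 0.5 > 0: the reaction function is upward-sloping, so the choices are strategic complements.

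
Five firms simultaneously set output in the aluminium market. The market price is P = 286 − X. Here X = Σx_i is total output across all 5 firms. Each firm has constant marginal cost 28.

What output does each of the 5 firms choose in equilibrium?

43

A representative firm's profit is π_i = x_i(286 − X) − 28x_i, with X = x_i + Σ_{j≠i} x_j.
First-order condition: 258 − 2x_i − Σ_{j≠i} x_j = 0.
In a symmetric equilibrium every firm chooses the same x, so Σ_{j≠i} x_j = 4x. The condition becomes 258 − 6x = 0, giving x = 258/6 = 43.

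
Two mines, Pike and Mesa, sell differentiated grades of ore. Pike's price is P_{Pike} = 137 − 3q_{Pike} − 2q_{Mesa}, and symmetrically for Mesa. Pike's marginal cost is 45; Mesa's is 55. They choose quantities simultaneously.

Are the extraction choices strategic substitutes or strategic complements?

strategic substitutes

Mine Pike's profit: π = q_{Pike}(137 − 3q_{Pike} − 2q_{Mesa}) − 45q_{Pike}.
∂π/∂q_{Pike} = 92 − 6q_{Pike} − 2q_{Mesa} = 0 ⇒ q_{Pike} = 46/3 − (1/3)q_{Mesa}.
The best-response slope dq_{Pike}/dq_{Mesa} = −1/3 < 0: the reaction function is downward-sloping, so the choices are strategic substitutes.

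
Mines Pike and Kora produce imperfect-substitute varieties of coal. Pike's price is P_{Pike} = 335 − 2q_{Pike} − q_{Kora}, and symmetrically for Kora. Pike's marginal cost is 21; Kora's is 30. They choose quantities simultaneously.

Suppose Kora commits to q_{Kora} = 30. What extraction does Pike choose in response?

Mine Pike's profit: π = q_{Pike}(335 − 2q_{Pike} − q_{Kora}) − 21q_{Pike}.
∂π/∂q_{Pike} = 314 − 4q_{Pike} − q_{Kora} = 0 ⇒ q_{Pike} = 78.5 − 0.25q_{Kora}.
At q_{Kora} = 30: q_{Pike} = 78.5 − 0.25·30 = 71.

71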